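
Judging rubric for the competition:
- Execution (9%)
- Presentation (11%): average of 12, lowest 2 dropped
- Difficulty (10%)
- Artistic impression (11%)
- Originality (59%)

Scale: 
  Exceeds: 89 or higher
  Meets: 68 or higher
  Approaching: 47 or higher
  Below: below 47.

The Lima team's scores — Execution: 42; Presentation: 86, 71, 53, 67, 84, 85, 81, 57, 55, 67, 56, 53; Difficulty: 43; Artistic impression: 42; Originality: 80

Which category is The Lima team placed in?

Presentation: drop 53, 53 → average of remaining 10 = 709/10 = 70.9
Weighted total:
  Execution 42 × 0.09 = 3.78
  Presentation 70.9 × 0.11 = 7.799
  Difficulty 43 × 0.1 = 4.3
  Artistic impression 42 × 0.11 = 4.62
  Originality 80 × 0.59 = 47.2
Sum = 67.699
67.699 is ≥ 47 and < 68 → Approaching

Approaching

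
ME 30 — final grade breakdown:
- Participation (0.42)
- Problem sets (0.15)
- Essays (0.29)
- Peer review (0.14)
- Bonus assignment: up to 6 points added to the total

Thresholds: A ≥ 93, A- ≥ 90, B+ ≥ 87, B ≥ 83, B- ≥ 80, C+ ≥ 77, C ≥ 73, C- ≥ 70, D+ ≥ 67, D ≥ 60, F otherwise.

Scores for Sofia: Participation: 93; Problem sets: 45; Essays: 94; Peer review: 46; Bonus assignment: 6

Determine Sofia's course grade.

B

Weighted total:
  Participation 93 × 0.42 = 39.06
  Problem sets 45 × 0.15 = 6.75
  Essays 94 × 0.29 = 27.26
  Peer review 46 × 0.14 = 6.44
Sum = 79.51
Bonus assignment: 79.51 + 6 = 85.51
85.51 is ≥ 83 and < 87 → B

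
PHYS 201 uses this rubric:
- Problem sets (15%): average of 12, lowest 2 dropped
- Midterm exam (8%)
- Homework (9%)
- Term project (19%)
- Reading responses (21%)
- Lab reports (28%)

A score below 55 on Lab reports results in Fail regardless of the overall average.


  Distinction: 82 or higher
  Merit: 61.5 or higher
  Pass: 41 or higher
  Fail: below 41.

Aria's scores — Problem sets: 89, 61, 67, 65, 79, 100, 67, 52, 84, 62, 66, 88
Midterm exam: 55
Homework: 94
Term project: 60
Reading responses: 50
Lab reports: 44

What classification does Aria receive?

Fail

Problem sets: drop 52, 61 → average of remaining 10 = 767/10 = 76.7
Lab reports score 44 < 55: minimum not met.
Weighted total:
  Problem sets 76.7 × 0.15 = 11.505
  Midterm exam 55 × 0.08 = 4.4
  Homework 94 × 0.09 = 8.46
  Term project 60 × 0.19 = 11.4
  Reading responses 50 × 0.21 = 10.5
  Lab reports 44 × 0.28 = 12.32
Sum = 58.585
Because the Lab reports minimum was not met, the result is Fail.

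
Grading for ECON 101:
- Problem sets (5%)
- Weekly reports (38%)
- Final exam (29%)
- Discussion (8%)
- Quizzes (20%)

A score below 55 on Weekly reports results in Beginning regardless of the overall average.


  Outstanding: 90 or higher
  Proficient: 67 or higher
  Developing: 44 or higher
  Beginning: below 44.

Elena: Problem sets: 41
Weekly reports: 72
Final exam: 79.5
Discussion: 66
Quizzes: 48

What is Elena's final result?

Weekly reports score 72 ≥ 55: minimum met.
Weighted total:
  Problem sets 41 × 0.05 = 2.05
  Weekly reports 72 × 0.38 = 27.36
  Final exam 79.5 × 0.29 = 23.055
  Discussion 66 × 0.08 = 5.28
  Quizzes 48 × 0.2 = 9.6
Sum = 67.345
67.345 is ≥ 67 and < 90 → Proficient

Proficient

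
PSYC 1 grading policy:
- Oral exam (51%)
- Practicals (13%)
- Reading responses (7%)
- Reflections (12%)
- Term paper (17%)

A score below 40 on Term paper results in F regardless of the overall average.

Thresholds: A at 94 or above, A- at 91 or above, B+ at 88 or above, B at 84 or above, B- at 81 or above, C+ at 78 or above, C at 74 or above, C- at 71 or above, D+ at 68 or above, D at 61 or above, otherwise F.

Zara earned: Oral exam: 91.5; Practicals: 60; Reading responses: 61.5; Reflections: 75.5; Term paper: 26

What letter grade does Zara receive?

F

Term paper score 26 < 40: minimum not met.
Weighted total:
  Oral exam 91.5 × 0.51 = 46.665
  Practicals 60 × 0.13 = 7.8
  Reading responses 61.5 × 0.07 = 4.305
  Reflections 75.5 × 0.12 = 9.06
  Term paper 26 × 0.17 = 4.42
Sum = 72.25
Because the Term paper minimum was not met, the result is F.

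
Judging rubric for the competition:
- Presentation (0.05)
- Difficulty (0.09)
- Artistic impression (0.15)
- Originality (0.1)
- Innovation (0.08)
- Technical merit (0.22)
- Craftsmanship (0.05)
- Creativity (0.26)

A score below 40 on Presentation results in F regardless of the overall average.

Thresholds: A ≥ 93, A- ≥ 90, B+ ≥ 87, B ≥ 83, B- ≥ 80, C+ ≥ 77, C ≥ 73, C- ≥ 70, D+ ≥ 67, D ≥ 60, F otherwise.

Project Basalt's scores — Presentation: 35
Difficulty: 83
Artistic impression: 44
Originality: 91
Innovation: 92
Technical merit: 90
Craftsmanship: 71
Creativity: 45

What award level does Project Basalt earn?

F

Presentation score 35 < 40: minimum not met.
Weighted total:
  Presentation 35 × 0.05 = 1.75
  Difficulty 83 × 0.09 = 7.47
  Artistic impression 44 × 0.15 = 6.6
  Originality 91 × 0.1 = 9.1
  Innovation 92 × 0.08 = 7.36
  Technical merit 90 × 0.22 = 19.8
  Craftsmanship 71 × 0.05 = 3.55
  Creativity 45 × 0.26 = 11.7
Sum = 67.33
Because the Presentation minimum was not met, the result is F.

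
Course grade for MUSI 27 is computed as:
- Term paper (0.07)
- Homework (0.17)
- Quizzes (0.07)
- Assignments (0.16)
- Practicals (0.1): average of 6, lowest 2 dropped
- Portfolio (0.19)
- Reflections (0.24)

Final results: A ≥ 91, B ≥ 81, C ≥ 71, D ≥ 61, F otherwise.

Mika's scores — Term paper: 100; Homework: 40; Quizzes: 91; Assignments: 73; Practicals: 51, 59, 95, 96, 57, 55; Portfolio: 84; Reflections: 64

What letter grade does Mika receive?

Practicals: drop 51, 55 → average of remaining 4 = 307/4 = 76.75
Weighted total:
  Term paper 100 × 0.07 = 7
  Homework 40 × 0.17 = 6.8
  Quizzes 91 × 0.07 = 6.37
  Assignments 73 × 0.16 = 11.68
  Practicals 76.75 × 0.1 = 7.675
  Portfolio 84 × 0.19 = 15.96
  Reflections 64 × 0.24 = 15.36
Sum = 70.845
70.845 is ≥ 61 and < 71 → D

D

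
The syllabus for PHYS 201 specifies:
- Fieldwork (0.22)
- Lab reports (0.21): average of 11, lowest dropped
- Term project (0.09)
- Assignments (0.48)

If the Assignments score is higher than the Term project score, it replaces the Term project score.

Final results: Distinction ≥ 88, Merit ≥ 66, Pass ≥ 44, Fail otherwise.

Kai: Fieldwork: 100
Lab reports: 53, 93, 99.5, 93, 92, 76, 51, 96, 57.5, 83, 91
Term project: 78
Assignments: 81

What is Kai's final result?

Lab reports: drop 51 → average of remaining 10 = 834/10 = 83.4
Assignments (81) > Term project (78), so Term project counts as 81.
Weighted total:
  Fieldwork 100 × 0.22 = 22
  Lab reports 83.4 × 0.21 = 17.514
  Term project 81 × 0.09 = 7.29
  Assignments 81 × 0.48 = 38.88
Sum = 85.684
85.684 is ≥ 66 and < 88 → Merit

Merit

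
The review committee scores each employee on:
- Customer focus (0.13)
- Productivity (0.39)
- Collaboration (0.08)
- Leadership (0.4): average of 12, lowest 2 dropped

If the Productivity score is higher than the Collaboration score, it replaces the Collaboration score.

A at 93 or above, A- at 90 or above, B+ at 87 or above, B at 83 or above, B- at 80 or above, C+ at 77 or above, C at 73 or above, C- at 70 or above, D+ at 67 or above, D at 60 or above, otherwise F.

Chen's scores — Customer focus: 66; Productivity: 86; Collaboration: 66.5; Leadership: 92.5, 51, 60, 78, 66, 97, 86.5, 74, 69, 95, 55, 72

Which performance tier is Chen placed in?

Leadership: drop 51, 55 → average of remaining 10 = 790/10 = 79
Productivity (86) > Collaboration (66.5), so Collaboration counts as 86.
Weighted total:
  Customer focus 66 × 0.13 = 8.58
  Productivity 86 × 0.39 = 33.54
  Collaboration 86 × 0.08 = 6.88
  Leadership 79 × 0.4 = 31.6
Sum = 80.6
80.6 is ≥ 80 and < 83 → B-

B-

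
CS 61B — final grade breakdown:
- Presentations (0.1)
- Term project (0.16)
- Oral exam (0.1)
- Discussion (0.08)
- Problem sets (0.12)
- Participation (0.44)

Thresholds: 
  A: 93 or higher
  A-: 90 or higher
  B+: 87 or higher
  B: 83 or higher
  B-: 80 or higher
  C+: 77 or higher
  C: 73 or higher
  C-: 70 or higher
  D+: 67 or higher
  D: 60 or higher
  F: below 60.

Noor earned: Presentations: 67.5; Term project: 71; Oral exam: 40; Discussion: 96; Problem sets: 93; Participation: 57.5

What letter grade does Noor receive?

D

Weighted total:
  Presentations 67.5 × 0.1 = 6.75
  Term project 71 × 0.16 = 11.36
  Oral exam 40 × 0.1 = 4
  Discussion 96 × 0.08 = 7.68
  Problem sets 93 × 0.12 = 11.16
  Participation 57.5 × 0.44 = 25.3
Sum = 66.25
66.25 is ≥ 60 and < 67 → D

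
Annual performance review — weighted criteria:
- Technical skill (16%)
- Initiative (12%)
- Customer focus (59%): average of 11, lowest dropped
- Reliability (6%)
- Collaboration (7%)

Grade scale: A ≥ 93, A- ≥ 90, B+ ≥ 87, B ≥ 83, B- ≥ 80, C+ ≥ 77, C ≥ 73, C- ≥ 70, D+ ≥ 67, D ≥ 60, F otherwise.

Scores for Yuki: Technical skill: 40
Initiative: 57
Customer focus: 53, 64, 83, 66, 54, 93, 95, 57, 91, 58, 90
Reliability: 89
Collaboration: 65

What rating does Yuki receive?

Customer focus: drop 53 → average of remaining 10 = 751/10 = 75.1
Weighted total:
  Technical skill 40 × 0.16 = 6.4
  Initiative 57 × 0.12 = 6.84
  Customer focus 75.1 × 0.59 = 44.309
  Reliability 89 × 0.06 = 5.34
  Collaboration 65 × 0.07 = 4.55
Sum = 67.439
67.439 is ≥ 67 and < 70 → D+

D+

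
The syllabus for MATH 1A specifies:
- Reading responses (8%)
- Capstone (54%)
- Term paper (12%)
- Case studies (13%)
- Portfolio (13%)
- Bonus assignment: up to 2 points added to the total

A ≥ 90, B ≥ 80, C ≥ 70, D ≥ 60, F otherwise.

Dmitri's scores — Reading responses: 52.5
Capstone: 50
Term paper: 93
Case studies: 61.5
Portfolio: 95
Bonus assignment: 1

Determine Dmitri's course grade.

Weighted total:
  Reading responses 52.5 × 0.08 = 4.2
  Capstone 50 × 0.54 = 27
  Term paper 93 × 0.12 = 11.16
  Case studies 61.5 × 0.13 = 7.995
  Portfolio 95 × 0.13 = 12.35
Sum = 62.705
Bonus assignment: 62.705 + 1 = 63.705
63.705 is ≥ 60 and < 70 → D

D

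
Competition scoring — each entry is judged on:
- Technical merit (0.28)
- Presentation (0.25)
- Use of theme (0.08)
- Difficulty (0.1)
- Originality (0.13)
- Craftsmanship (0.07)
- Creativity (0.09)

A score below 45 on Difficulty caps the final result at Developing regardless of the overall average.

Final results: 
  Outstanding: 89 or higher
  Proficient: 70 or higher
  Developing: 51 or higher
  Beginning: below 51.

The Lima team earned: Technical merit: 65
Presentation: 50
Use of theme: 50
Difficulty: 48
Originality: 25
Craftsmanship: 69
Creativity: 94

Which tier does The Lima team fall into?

Difficulty score 48 ≥ 45: minimum met.
Weighted total:
  Technical merit 65 × 0.28 = 18.2
  Presentation 50 × 0.25 = 12.5
  Use of theme 50 × 0.08 = 4
  Difficulty 48 × 0.1 = 4.8
  Originality 25 × 0.13 = 3.25
  Craftsmanship 69 × 0.07 = 4.83
  Creativity 94 × 0.09 = 8.46
Sum = 56.04
56.04 is ≥ 51 and < 70 → Developing

Developing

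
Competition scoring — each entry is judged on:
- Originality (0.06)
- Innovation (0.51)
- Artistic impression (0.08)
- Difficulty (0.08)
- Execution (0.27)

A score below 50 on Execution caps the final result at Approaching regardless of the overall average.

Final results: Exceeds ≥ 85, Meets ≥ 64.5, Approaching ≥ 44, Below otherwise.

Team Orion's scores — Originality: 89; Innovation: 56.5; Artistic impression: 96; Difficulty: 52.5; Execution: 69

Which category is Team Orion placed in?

Execution score 69 ≥ 50: minimum met.
Weighted total:
  Originality 89 × 0.06 = 5.34
  Innovation 56.5 × 0.51 = 28.815
  Artistic impression 96 × 0.08 = 7.68
  Difficulty 52.5 × 0.08 = 4.2
  Execution 69 × 0.27 = 18.63
Sum = 64.665
64.665 is ≥ 64.5 and < 85 → Meets

Meets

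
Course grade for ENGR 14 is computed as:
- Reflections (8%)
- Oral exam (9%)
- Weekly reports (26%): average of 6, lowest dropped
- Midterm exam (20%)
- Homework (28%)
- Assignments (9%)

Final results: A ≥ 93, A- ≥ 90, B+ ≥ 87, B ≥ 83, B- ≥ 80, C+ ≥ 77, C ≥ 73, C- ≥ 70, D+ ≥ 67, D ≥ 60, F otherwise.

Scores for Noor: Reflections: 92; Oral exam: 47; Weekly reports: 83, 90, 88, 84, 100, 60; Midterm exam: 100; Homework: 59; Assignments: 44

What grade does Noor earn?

C

Weekly reports: drop 60 → average of remaining 5 = 445/5 = 89
Weighted total:
  Reflections 92 × 0.08 = 7.36
  Oral exam 47 × 0.09 = 4.23
  Weekly reports 89 × 0.26 = 23.14
  Midterm exam 100 × 0.2 = 20
  Homework 59 × 0.28 = 16.52
  Assignments 44 × 0.09 = 3.96
Sum = 75.21
75.21 is ≥ 73 and < 77 → C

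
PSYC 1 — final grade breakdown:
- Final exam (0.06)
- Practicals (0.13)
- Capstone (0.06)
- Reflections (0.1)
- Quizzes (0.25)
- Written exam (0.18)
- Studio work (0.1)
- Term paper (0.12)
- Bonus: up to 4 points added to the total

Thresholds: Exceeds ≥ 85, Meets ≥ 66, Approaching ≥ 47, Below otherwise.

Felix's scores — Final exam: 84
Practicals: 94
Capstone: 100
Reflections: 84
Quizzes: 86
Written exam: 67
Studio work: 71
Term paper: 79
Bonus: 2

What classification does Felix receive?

Meets

Weighted total:
  Final exam 84 × 0.06 = 5.04
  Practicals 94 × 0.13 = 12.22
  Capstone 100 × 0.06 = 6
  Reflections 84 × 0.1 = 8.4
  Quizzes 86 × 0.25 = 21.5
  Written exam 67 × 0.18 = 12.06
  Studio work 71 × 0.1 = 7.1
  Term paper 79 × 0.12 = 9.48
Sum = 81.8
Bonus: 81.8 + 2 = 83.8
83.8 is ≥ 66 and < 85 → Meets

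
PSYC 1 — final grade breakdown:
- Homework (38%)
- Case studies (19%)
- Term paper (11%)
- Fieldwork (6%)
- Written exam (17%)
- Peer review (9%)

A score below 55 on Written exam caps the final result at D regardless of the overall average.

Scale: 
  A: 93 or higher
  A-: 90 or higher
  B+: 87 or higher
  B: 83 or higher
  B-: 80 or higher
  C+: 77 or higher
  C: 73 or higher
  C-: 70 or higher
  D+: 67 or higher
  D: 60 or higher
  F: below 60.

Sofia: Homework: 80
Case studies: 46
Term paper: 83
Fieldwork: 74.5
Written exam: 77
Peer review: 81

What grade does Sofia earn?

C

Written exam score 77 ≥ 55: minimum met.
Weighted total:
  Homework 80 × 0.38 = 30.4
  Case studies 46 × 0.19 = 8.74
  Term paper 83 × 0.11 = 9.13
  Fieldwork 74.5 × 0.06 = 4.47
  Written exam 77 × 0.17 = 13.09
  Peer review 81 × 0.09 = 7.29
Sum = 73.12
73.12 is ≥ 73 and < 77 → C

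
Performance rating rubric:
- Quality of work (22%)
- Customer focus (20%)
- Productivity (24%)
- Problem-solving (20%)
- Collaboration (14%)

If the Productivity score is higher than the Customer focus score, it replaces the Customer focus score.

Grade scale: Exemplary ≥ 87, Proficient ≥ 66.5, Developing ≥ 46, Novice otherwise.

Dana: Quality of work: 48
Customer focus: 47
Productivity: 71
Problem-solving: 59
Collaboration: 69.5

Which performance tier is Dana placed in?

Developing

Productivity (71) > Customer focus (47), so Customer focus counts as 71.
Weighted total:
  Quality of work 48 × 0.22 = 10.56
  Customer focus 71 × 0.2 = 14.2
  Productivity 71 × 0.24 = 17.04
  Problem-solving 59 × 0.2 = 11.8
  Collaboration 69.5 × 0.14 = 9.73
Sum = 63.33
63.33 is ≥ 46 and < 66.5 → Developing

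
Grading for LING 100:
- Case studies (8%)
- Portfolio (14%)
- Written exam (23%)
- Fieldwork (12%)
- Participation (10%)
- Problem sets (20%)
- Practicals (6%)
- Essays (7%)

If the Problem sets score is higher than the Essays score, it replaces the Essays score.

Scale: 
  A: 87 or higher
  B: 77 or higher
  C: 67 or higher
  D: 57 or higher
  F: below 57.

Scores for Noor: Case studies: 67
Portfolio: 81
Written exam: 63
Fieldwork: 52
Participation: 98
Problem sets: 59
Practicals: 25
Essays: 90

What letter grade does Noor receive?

D

Problem sets (59) ≤ Essays (90), so Essays stays at 90.
Weighted total:
  Case studies 67 × 0.08 = 5.36
  Portfolio 81 × 0.14 = 11.34
  Written exam 63 × 0.23 = 14.49
  Fieldwork 52 × 0.12 = 6.24
  Participation 98 × 0.1 = 9.8
  Problem sets 59 × 0.2 = 11.8
  Practicals 25 × 0.06 = 1.5
  Essays 90 × 0.07 = 6.3
Sum = 66.83
66.83 is ≥ 57 and < 67 → D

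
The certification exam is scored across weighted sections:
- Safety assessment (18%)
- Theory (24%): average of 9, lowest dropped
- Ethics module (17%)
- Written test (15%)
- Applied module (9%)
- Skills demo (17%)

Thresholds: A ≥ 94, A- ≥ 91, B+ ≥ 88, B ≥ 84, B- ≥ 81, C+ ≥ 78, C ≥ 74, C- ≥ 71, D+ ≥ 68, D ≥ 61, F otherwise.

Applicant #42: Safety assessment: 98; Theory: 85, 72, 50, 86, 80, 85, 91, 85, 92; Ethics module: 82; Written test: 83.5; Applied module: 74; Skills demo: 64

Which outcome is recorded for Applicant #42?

Theory: drop 50 → average of remaining 8 = 676/8 = 84.5
Weighted total:
  Safety assessment 98 × 0.18 = 17.64
  Theory 84.5 × 0.24 = 20.28
  Ethics module 82 × 0.17 = 13.94
  Written test 83.5 × 0.15 = 12.525
  Applied module 74 × 0.09 = 6.66
  Skills demo 64 × 0.17 = 10.88
Sum = 81.925
81.925 is ≥ 81 and < 84 → B-

B-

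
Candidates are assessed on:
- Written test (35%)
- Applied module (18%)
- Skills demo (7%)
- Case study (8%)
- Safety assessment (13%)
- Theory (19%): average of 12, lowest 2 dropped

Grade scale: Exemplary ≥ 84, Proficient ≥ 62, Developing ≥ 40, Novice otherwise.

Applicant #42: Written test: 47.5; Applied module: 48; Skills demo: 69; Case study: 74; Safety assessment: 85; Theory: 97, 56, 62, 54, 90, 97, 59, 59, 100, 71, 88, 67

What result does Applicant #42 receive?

Proficient

Theory: drop 54, 56 → average of remaining 10 = 790/10 = 79
Weighted total:
  Written test 47.5 × 0.35 = 16.625
  Applied module 48 × 0.18 = 8.64
  Skills demo 69 × 0.07 = 4.83
  Case study 74 × 0.08 = 5.92
  Safety assessment 85 × 0.13 = 11.05
  Theory 79 × 0.19 = 15.01
Sum = 62.075
62.075 is ≥ 62 and < 84 → Proficient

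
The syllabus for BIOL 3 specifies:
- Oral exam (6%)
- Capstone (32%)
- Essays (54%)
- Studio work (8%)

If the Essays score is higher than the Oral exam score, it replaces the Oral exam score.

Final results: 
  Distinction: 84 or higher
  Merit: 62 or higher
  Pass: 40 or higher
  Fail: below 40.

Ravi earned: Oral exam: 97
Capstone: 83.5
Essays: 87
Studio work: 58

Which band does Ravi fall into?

Essays (87) ≤ Oral exam (97), so Oral exam stays at 97.
Weighted total:
  Oral exam 97 × 0.06 = 5.82
  Capstone 83.5 × 0.32 = 26.72
  Essays 87 × 0.54 = 46.98
  Studio work 58 × 0.08 = 4.64
Sum = 84.16
84.16 ≥ 84 → Distinction

Distinction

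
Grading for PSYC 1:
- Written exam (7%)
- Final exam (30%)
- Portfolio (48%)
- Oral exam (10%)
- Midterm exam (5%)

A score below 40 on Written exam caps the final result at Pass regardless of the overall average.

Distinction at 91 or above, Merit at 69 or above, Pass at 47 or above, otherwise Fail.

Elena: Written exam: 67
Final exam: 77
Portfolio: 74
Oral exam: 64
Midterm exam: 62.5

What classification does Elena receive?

Merit

Written exam score 67 ≥ 40: minimum met.
Weighted total:
  Written exam 67 × 0.07 = 4.69
  Final exam 77 × 0.3 = 23.1
  Portfolio 74 × 0.48 = 35.52
  Oral exam 64 × 0.1 = 6.4
  Midterm exam 62.5 × 0.05 = 3.125
Sum = 72.835
72.835 is ≥ 69 and < 91 → Merit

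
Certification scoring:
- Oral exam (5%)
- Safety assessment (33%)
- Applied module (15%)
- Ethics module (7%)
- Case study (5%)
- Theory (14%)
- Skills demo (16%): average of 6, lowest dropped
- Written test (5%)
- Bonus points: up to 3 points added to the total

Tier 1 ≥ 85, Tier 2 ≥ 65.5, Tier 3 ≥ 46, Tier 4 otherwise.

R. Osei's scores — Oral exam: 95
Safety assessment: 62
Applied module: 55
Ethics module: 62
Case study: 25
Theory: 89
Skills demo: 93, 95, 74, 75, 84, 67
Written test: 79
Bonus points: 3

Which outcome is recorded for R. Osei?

Tier 2

Skills demo: drop 67 → average of remaining 5 = 421/5 = 84.2
Weighted total:
  Oral exam 95 × 0.05 = 4.75
  Safety assessment 62 × 0.33 = 20.46
  Applied module 55 × 0.15 = 8.25
  Ethics module 62 × 0.07 = 4.34
  Case study 25 × 0.05 = 1.25
  Theory 89 × 0.14 = 12.46
  Skills demo 84.2 × 0.16 = 13.472
  Written test 79 × 0.05 = 3.95
Sum = 68.932
Bonus points: 68.932 + 3 = 71.932
71.932 is ≥ 65.5 and < 85 → Tier 2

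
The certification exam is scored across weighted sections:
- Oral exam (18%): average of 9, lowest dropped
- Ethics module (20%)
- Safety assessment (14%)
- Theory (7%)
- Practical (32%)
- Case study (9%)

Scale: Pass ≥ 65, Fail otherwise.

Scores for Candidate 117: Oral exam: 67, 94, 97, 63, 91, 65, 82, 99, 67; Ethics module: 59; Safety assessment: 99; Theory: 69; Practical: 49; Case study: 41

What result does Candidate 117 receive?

Fail

Oral exam: drop 63 → average of remaining 8 = 662/8 = 82.75
Weighted total:
  Oral exam 82.75 × 0.18 = 14.895
  Ethics module 59 × 0.2 = 11.8
  Safety assessment 99 × 0.14 = 13.86
  Theory 69 × 0.07 = 4.83
  Practical 49 × 0.32 = 15.68
  Case study 41 × 0.09 = 3.69
Sum = 64.755
64.755 < 65 → Fail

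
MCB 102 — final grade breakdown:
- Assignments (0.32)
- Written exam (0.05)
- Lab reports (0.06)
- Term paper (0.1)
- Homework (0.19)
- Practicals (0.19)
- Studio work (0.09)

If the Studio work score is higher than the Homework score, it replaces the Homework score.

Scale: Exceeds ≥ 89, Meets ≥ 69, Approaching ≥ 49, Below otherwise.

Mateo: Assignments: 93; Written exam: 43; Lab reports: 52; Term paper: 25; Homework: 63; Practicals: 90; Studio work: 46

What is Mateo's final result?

Studio work (46) ≤ Homework (63), so Homework stays at 63.
Weighted total:
  Assignments 93 × 0.32 = 29.76
  Written exam 43 × 0.05 = 2.15
  Lab reports 52 × 0.06 = 3.12
  Term paper 25 × 0.1 = 2.5
  Homework 63 × 0.19 = 11.97
  Practicals 90 × 0.19 = 17.1
  Studio work 46 × 0.09 = 4.14
Sum = 70.74
70.74 is ≥ 69 and < 89 → Meets

Meets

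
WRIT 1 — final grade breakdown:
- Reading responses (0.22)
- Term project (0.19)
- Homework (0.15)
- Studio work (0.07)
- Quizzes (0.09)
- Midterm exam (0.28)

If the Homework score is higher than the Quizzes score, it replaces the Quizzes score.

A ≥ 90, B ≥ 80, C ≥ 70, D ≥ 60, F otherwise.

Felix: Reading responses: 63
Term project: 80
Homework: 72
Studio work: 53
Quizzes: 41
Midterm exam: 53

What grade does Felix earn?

Homework (72) > Quizzes (41), so Quizzes counts as 72.
Weighted total:
  Reading responses 63 × 0.22 = 13.86
  Term project 80 × 0.19 = 15.2
  Homework 72 × 0.15 = 10.8
  Studio work 53 × 0.07 = 3.71
  Quizzes 72 × 0.09 = 6.48
  Midterm exam 53 × 0.28 = 14.84
Sum = 64.89
64.89 is ≥ 60 and < 70 → D

D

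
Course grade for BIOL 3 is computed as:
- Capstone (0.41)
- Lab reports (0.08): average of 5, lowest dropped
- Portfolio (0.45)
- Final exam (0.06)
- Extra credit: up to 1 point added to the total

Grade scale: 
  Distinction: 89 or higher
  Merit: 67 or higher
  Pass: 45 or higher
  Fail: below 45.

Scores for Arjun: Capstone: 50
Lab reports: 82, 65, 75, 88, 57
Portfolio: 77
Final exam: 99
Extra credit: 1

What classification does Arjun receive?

Merit

Lab reports: drop 57 → average of remaining 4 = 310/4 = 77.5
Weighted total:
  Capstone 50 × 0.41 = 20.5
  Lab reports 77.5 × 0.08 = 6.2
  Portfolio 77 × 0.45 = 34.65
  Final exam 99 × 0.06 = 5.94
Sum = 67.29
Extra credit: 67.29 + 1 = 68.29
68.29 is ≥ 67 and < 89 → Merit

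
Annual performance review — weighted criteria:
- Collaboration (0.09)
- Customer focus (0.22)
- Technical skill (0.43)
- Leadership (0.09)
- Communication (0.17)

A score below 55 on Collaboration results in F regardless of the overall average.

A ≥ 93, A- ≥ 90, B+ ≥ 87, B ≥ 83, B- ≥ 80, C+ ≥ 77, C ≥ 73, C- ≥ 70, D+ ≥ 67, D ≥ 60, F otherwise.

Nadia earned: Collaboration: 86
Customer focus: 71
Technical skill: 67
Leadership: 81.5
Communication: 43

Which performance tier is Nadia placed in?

Collaboration score 86 ≥ 55: minimum met.
Weighted total:
  Collaboration 86 × 0.09 = 7.74
  Customer focus 71 × 0.22 = 15.62
  Technical skill 67 × 0.43 = 28.81
  Leadership 81.5 × 0.09 = 7.335
  Communication 43 × 0.17 = 7.31
Sum = 66.815
66.815 is ≥ 60 and < 67 → D

D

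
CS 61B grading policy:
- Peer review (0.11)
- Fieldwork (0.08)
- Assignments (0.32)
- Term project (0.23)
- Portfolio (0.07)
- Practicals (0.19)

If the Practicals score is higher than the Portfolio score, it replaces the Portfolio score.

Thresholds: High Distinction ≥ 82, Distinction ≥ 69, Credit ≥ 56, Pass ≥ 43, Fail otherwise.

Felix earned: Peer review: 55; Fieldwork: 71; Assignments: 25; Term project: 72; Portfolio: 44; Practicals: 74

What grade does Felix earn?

Pass

Practicals (74) > Portfolio (44), so Portfolio counts as 74.
Weighted total:
  Peer review 55 × 0.11 = 6.05
  Fieldwork 71 × 0.08 = 5.68
  Assignments 25 × 0.32 = 8
  Term project 72 × 0.23 = 16.56
  Portfolio 74 × 0.07 = 5.18
  Practicals 74 × 0.19 = 14.06
Sum = 55.53
55.53 is ≥ 43 and < 56 → Pass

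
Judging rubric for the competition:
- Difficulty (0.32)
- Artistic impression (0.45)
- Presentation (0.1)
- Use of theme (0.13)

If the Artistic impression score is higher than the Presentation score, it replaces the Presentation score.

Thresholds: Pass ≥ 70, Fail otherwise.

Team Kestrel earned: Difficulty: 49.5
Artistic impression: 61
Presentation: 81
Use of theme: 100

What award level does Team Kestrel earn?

Fail

Artistic impression (61) ≤ Presentation (81), so Presentation stays at 81.
Weighted total:
  Difficulty 49.5 × 0.32 = 15.84
  Artistic impression 61 × 0.45 = 27.45
  Presentation 81 × 0.1 = 8.1
  Use of theme 100 × 0.13 = 13
Sum = 64.39
64.39 < 70 → Fail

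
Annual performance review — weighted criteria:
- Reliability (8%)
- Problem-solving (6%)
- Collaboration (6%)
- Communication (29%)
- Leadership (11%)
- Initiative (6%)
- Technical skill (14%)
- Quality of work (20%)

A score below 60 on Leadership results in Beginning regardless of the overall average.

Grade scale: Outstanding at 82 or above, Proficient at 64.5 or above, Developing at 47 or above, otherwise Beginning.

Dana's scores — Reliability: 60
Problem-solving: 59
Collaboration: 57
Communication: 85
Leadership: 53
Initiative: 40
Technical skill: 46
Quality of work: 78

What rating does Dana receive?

Beginning

Leadership score 53 < 60: minimum not met.
Weighted total:
  Reliability 60 × 0.08 = 4.8
  Problem-solving 59 × 0.06 = 3.54
  Collaboration 57 × 0.06 = 3.42
  Communication 85 × 0.29 = 24.65
  Leadership 53 × 0.11 = 5.83
  Initiative 40 × 0.06 = 2.4
  Technical skill 46 × 0.14 = 6.44
  Quality of work 78 × 0.2 = 15.6
Sum = 66.68
Because the Leadership minimum was not met, the result is Beginning.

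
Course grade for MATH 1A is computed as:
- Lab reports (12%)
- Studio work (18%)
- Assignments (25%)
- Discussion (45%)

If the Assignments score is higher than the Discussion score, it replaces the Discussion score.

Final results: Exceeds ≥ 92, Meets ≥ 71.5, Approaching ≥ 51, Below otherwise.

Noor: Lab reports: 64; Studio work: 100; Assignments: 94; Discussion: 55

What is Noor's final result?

Assignments (94) > Discussion (55), so Discussion counts as 94.
Weighted total:
  Lab reports 64 × 0.12 = 7.68
  Studio work 100 × 0.18 = 18
  Assignments 94 × 0.25 = 23.5
  Discussion 94 × 0.45 = 42.3
Sum = 91.48
91.48 is ≥ 71.5 and < 92 → Meets

Meets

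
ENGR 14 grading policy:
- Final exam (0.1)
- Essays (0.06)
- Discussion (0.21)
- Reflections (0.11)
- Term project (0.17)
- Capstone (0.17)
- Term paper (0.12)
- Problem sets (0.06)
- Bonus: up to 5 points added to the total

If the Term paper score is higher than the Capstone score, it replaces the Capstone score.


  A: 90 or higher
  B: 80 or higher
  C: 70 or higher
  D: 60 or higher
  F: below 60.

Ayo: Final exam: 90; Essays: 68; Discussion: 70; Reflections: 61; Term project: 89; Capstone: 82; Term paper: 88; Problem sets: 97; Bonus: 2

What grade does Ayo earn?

B

Term paper (88) > Capstone (82), so Capstone counts as 88.
Weighted total:
  Final exam 90 × 0.1 = 9
  Essays 68 × 0.06 = 4.08
  Discussion 70 × 0.21 = 14.7
  Reflections 61 × 0.11 = 6.71
  Term project 89 × 0.17 = 15.13
  Capstone 88 × 0.17 = 14.96
  Term paper 88 × 0.12 = 10.56
  Problem sets 97 × 0.06 = 5.82
Sum = 80.96
Bonus: 80.96 + 2 = 82.96
82.96 is ≥ 80 and < 90 → B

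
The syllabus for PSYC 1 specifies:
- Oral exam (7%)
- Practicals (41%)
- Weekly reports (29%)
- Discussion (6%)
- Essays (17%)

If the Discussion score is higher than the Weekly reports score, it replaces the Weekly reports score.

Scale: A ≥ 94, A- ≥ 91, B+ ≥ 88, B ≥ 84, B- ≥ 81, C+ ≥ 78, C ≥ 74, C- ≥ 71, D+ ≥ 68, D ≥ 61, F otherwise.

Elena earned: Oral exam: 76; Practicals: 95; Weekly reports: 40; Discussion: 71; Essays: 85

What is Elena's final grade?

Discussion (71) > Weekly reports (40), so Weekly reports counts as 71.
Weighted total:
  Oral exam 76 × 0.07 = 5.32
  Practicals 95 × 0.41 = 38.95
  Weekly reports 71 × 0.29 = 20.59
  Discussion 71 × 0.06 = 4.26
  Essays 85 × 0.17 = 14.45
Sum = 83.57
83.57 is ≥ 81 and < 84 → B-

B-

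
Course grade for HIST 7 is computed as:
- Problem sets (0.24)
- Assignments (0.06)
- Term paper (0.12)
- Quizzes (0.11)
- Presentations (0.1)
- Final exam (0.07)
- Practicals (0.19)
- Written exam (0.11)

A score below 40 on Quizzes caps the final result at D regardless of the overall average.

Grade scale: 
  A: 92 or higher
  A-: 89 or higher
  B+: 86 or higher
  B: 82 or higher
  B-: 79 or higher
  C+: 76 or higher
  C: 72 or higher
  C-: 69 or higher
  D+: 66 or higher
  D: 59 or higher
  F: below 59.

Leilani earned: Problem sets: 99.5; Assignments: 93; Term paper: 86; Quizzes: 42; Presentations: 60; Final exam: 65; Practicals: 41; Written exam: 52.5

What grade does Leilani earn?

Quizzes score 42 ≥ 40: minimum met.
Weighted total:
  Problem sets 99.5 × 0.24 = 23.88
  Assignments 93 × 0.06 = 5.58
  Term paper 86 × 0.12 = 10.32
  Quizzes 42 × 0.11 = 4.62
  Presentations 60 × 0.1 = 6
  Final exam 65 × 0.07 = 4.55
  Practicals 41 × 0.19 = 7.79
  Written exam 52.5 × 0.11 = 5.775
Sum = 68.515
68.515 is ≥ 66 and < 69 → D+

D+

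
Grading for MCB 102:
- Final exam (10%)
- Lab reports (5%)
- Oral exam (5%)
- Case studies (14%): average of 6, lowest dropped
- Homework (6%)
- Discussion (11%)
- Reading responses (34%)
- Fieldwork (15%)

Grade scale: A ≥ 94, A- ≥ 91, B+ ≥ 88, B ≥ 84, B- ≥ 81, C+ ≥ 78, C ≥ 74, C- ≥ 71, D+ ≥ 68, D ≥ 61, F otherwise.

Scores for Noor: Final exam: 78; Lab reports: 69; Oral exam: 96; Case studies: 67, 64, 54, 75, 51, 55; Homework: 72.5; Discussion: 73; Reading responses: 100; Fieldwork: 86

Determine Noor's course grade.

B

Case studies: drop 51 → average of remaining 5 = 315/5 = 63
Weighted total:
  Final exam 78 × 0.1 = 7.8
  Lab reports 69 × 0.05 = 3.45
  Oral exam 96 × 0.05 = 4.8
  Case studies 63 × 0.14 = 8.82
  Homework 72.5 × 0.06 = 4.35
  Discussion 73 × 0.11 = 8.03
  Reading responses 100 × 0.34 = 34
  Fieldwork 86 × 0.15 = 12.9
Sum = 84.15
84.15 is ≥ 84 and < 88 → B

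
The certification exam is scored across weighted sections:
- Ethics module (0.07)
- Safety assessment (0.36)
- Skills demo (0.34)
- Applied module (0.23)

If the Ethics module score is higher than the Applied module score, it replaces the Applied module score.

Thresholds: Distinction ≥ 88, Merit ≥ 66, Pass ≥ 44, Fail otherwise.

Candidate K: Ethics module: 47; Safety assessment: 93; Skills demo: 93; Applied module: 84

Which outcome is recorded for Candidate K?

Merit

Ethics module (47) ≤ Applied module (84), so Applied module stays at 84.
Weighted total:
  Ethics module 47 × 0.07 = 3.29
  Safety assessment 93 × 0.36 = 33.48
  Skills demo 93 × 0.34 = 31.62
  Applied module 84 × 0.23 = 19.32
Sum = 87.71
87.71 is ≥ 66 and < 88 → Merit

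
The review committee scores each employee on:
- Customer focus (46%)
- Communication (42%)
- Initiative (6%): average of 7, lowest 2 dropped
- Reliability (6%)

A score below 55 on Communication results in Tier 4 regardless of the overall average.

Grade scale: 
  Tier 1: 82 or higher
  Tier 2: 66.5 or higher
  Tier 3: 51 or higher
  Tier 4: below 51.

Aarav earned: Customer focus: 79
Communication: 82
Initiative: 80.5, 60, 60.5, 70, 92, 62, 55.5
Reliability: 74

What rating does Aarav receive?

Initiative: drop 55.5, 60 → average of remaining 5 = 365/5 = 73
Communication score 82 ≥ 55: minimum met.
Weighted total:
  Customer focus 79 × 0.46 = 36.34
  Communication 82 × 0.42 = 34.44
  Initiative 73 × 0.06 = 4.38
  Reliability 74 × 0.06 = 4.44
Sum = 79.6
79.6 is ≥ 66.5 and < 82 → Tier 2

Tier 2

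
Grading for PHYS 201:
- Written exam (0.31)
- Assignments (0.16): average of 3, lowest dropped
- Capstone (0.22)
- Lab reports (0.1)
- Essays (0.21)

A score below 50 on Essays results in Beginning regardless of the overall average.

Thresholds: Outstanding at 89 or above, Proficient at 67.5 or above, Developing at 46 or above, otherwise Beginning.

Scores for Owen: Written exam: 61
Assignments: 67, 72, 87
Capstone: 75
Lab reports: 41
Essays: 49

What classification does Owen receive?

Assignments: drop 67 → average of remaining 2 = 159/2 = 79.5
Essays score 49 < 50: minimum not met.
Weighted total:
  Written exam 61 × 0.31 = 18.91
  Assignments 79.5 × 0.16 = 12.72
  Capstone 75 × 0.22 = 16.5
  Lab reports 41 × 0.1 = 4.1
  Essays 49 × 0.21 = 10.29
Sum = 62.52
Because the Essays minimum was not met, the result is Beginning.

Beginning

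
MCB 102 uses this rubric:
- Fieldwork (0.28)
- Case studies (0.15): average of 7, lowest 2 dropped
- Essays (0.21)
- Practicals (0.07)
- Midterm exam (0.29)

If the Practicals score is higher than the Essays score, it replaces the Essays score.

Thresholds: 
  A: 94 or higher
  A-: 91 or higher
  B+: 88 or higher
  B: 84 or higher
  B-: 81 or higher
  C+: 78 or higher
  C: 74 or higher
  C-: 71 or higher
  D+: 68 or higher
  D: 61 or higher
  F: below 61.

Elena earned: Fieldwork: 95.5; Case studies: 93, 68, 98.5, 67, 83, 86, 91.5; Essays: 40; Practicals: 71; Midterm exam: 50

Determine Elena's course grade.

C

Case studies: drop 67, 68 → average of remaining 5 = 452/5 = 90.4
Practicals (71) > Essays (40), so Essays counts as 71.
Weighted total:
  Fieldwork 95.5 × 0.28 = 26.74
  Case studies 90.4 × 0.15 = 13.56
  Essays 71 × 0.21 = 14.91
  Practicals 71 × 0.07 = 4.97
  Midterm exam 50 × 0.29 = 14.5
Sum = 74.68
74.68 is ≥ 74 and < 78 → C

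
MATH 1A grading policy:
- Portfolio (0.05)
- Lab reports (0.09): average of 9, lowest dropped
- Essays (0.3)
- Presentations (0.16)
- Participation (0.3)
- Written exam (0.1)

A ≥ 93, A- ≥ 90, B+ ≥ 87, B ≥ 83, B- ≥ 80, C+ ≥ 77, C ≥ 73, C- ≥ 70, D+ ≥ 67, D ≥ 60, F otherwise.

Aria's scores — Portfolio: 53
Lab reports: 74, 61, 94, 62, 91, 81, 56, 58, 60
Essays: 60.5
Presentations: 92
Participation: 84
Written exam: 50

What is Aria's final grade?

Lab reports: drop 56 → average of remaining 8 = 581/8 = 72.625
Weighted total:
  Portfolio 53 × 0.05 = 2.65
  Lab reports 72.625 × 0.09 = 6.53625
  Essays 60.5 × 0.3 = 18.15
  Presentations 92 × 0.16 = 14.72
  Participation 84 × 0.3 = 25.2
  Written exam 50 × 0.1 = 5
Sum = 72.25625
72.25625 is ≥ 70 and < 73 → C-

C-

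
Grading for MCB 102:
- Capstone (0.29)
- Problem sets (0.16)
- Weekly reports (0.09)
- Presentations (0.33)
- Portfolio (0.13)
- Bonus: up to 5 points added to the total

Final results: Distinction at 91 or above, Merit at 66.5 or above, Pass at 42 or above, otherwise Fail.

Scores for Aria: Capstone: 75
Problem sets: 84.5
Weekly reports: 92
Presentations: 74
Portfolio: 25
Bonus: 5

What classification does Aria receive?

Weighted total:
  Capstone 75 × 0.29 = 21.75
  Problem sets 84.5 × 0.16 = 13.52
  Weekly reports 92 × 0.09 = 8.28
  Presentations 74 × 0.33 = 24.42
  Portfolio 25 × 0.13 = 3.25
Sum = 71.22
Bonus: 71.22 + 5 = 76.22
76.22 is ≥ 66.5 and < 91 → Merit

Merit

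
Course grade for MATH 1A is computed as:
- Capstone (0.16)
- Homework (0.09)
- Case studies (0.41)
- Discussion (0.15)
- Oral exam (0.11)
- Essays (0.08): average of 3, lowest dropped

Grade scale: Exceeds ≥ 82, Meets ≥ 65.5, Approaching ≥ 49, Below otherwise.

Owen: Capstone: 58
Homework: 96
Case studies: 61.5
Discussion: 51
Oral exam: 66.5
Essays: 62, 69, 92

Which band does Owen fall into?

Essays: drop 62 → average of remaining 2 = 161/2 = 80.5
Weighted total:
  Capstone 58 × 0.16 = 9.28
  Homework 96 × 0.09 = 8.64
  Case studies 61.5 × 0.41 = 25.215
  Discussion 51 × 0.15 = 7.65
  Oral exam 66.5 × 0.11 = 7.315
  Essays 80.5 × 0.08 = 6.44
Sum = 64.54
64.54 is ≥ 49 and < 65.5 → Approaching

Approaching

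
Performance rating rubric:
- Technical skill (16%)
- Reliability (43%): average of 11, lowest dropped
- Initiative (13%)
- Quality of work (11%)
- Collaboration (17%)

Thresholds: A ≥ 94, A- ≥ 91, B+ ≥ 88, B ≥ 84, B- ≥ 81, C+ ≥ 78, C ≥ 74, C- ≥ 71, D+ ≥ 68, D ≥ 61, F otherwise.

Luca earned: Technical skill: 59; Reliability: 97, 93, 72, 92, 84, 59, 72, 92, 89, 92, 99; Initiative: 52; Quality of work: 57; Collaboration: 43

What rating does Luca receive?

D

Reliability: drop 59 → average of remaining 10 = 882/10 = 88.2
Weighted total:
  Technical skill 59 × 0.16 = 9.44
  Reliability 88.2 × 0.43 = 37.926
  Initiative 52 × 0.13 = 6.76
  Quality of work 57 × 0.11 = 6.27
  Collaboration 43 × 0.17 = 7.31
Sum = 67.706
67.706 is ≥ 61 and < 68 → D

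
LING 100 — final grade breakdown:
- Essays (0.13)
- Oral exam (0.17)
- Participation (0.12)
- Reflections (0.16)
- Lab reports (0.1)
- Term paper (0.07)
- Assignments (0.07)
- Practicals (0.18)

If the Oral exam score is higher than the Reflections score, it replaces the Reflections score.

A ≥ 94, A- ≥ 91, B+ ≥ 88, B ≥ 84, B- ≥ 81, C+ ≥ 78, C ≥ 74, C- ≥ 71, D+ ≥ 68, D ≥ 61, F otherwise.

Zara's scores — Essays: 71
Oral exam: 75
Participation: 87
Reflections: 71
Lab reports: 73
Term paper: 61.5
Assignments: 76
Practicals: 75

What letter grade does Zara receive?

Oral exam (75) > Reflections (71), so Reflections counts as 75.
Weighted total:
  Essays 71 × 0.13 = 9.23
  Oral exam 75 × 0.17 = 12.75
  Participation 87 × 0.12 = 10.44
  Reflections 75 × 0.16 = 12
  Lab reports 73 × 0.1 = 7.3
  Term paper 61.5 × 0.07 = 4.305
  Assignments 76 × 0.07 = 5.32
  Practicals 75 × 0.18 = 13.5
Sum = 74.845
74.845 is ≥ 74 and < 78 → C

C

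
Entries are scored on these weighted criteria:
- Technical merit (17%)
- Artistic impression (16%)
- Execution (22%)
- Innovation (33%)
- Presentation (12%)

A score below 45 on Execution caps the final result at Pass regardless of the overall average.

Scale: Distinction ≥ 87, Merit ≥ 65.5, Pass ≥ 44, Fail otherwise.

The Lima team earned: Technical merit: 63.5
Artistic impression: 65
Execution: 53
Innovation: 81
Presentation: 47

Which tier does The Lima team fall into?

Pass

Execution score 53 ≥ 45: minimum met.
Weighted total:
  Technical merit 63.5 × 0.17 = 10.795
  Artistic impression 65 × 0.16 = 10.4
  Execution 53 × 0.22 = 11.66
  Innovation 81 × 0.33 = 26.73
  Presentation 47 × 0.12 = 5.64
Sum = 65.225
65.225 is ≥ 44 and < 65.5 → Pass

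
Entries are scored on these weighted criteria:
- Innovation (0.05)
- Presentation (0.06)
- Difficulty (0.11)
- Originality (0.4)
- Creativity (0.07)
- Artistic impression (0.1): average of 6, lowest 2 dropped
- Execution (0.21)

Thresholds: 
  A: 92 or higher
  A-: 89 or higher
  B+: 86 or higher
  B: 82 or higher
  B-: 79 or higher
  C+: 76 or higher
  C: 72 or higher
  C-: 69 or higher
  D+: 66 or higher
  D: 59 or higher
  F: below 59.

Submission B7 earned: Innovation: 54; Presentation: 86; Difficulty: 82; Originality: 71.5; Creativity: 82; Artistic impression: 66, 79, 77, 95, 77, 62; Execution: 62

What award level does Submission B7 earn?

Artistic impression: drop 62, 66 → average of remaining 4 = 328/4 = 82
Weighted total:
  Innovation 54 × 0.05 = 2.7
  Presentation 86 × 0.06 = 5.16
  Difficulty 82 × 0.11 = 9.02
  Originality 71.5 × 0.4 = 28.6
  Creativity 82 × 0.07 = 5.74
  Artistic impression 82 × 0.1 = 8.2
  Execution 62 × 0.21 = 13.02
Sum = 72.44
72.44 is ≥ 72 and < 76 → C

C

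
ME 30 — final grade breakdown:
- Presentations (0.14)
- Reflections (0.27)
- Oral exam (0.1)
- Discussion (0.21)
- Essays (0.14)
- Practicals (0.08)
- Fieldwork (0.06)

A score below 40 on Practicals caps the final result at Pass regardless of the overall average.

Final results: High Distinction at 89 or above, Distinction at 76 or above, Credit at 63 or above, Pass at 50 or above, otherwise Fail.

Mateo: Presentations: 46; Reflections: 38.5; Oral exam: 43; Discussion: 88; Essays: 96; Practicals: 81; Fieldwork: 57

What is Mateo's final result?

Pass

Practicals score 81 ≥ 40: minimum met.
Weighted total:
  Presentations 46 × 0.14 = 6.44
  Reflections 38.5 × 0.27 = 10.395
  Oral exam 43 × 0.1 = 4.3
  Discussion 88 × 0.21 = 18.48
  Essays 96 × 0.14 = 13.44
  Practicals 81 × 0.08 = 6.48
  Fieldwork 57 × 0.06 = 3.42
Sum = 62.955
62.955 is ≥ 50 and < 63 → Pass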